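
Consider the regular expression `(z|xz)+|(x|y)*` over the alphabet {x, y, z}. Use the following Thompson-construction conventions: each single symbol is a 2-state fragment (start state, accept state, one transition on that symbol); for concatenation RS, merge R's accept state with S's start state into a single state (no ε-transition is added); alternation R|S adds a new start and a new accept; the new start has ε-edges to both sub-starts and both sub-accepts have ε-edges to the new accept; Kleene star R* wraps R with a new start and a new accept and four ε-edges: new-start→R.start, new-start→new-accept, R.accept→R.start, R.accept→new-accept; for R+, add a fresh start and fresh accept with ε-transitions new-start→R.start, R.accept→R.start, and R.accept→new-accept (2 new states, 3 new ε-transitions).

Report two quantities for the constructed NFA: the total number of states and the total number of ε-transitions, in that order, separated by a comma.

19, 19

Per subexpression:
Each of the 5 symbol leaves contributes 2 states and 0 ε-transitions.
  xz — 3 states, 0 ε-transitions
  z|xz — 7 states, 4 ε-transitions
  (z|xz)+ — 9 states, 7 ε-transitions
  x|y — 6 states, 4 ε-transitions
  (x|y)* — 8 states, 8 ε-transitions
  (z|xz)+|(x|y)* — 19 states, 19 ε-transitions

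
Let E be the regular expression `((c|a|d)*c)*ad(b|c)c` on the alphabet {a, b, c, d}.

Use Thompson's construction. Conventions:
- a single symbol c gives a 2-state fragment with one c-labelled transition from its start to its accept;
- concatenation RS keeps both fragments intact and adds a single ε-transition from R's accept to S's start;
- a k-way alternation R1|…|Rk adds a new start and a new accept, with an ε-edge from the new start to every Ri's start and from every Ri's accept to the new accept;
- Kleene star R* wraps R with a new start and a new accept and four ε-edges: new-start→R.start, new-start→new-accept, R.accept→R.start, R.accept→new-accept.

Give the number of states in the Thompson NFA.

Bottom-up over the parse tree:
Each of the 9 symbol leaves contributes a 2-state fragment.
  c|a|d : 8 states
  (c|a|d)* : 10 states
  (c|a|d)*c : 12 states
  ((c|a|d)*c)* : 14 states
  b|c : 6 states
  ((c|a|d)*c)*ad(b|c)c : 26 states

26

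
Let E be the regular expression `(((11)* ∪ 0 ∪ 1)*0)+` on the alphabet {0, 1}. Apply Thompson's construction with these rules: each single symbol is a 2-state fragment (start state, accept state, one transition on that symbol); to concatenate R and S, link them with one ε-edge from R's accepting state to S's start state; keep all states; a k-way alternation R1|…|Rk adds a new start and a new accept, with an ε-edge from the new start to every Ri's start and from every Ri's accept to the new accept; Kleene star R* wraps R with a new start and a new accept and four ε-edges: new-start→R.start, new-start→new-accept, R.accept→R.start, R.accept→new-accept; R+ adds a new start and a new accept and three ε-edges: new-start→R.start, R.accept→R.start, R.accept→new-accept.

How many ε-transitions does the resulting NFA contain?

Recursing over subexpressions:
Each of the 5 symbol leaves contributes 0 ε-transitions.
  11 : 1 ε-transition
  (11)* : 5 ε-transitions
  (11)* ∪ 0 ∪ 1 : 11 ε-transitions
  ((11)* ∪ 0 ∪ 1)* : 15 ε-transitions
  ((11)* ∪ 0 ∪ 1)*0 : 16 ε-transitions
  (((11)* ∪ 0 ∪ 1)*0)+ : 19 ε-transitions

19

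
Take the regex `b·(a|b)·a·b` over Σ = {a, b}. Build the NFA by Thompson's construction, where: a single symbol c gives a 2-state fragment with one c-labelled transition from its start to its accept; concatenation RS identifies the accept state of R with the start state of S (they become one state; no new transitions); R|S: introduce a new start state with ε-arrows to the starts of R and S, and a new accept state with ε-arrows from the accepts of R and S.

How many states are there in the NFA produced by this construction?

By structural recursion:
Each of the 5 symbol leaves contributes a 2-state fragment.
  a|b — 6 states
  b·(a|b)·a·b — 9 states

9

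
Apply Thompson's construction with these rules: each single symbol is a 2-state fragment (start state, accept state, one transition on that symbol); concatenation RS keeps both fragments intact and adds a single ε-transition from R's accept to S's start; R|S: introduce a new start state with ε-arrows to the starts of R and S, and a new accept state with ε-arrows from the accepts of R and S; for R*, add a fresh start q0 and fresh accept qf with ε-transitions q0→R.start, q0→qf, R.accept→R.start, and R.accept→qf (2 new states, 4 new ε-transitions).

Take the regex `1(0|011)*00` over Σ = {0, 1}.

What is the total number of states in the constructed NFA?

Bottom-up over the parse tree:
Each of the 7 symbol leaves contributes a 2-state fragment.
  011 — 6 states
  0|011 — 10 states
  (0|011)* — 12 states
  1(0|011)*00 — 18 states

18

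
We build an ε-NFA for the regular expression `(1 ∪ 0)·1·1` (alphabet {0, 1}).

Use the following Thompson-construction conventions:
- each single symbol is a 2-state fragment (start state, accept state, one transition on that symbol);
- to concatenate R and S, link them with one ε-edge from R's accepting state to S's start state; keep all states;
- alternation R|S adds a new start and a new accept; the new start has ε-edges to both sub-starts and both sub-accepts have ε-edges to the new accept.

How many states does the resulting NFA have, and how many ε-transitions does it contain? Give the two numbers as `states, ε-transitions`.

10, 6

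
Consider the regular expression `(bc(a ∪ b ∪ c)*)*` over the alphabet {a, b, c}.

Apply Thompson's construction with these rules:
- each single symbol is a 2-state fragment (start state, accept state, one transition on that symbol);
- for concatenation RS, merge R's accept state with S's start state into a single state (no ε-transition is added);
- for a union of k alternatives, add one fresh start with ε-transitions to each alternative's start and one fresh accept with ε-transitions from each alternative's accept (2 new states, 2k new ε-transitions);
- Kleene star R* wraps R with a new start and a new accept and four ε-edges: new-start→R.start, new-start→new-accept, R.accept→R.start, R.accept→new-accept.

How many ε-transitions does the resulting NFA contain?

Building bottom-up:
Each of the 5 symbol leaves contributes 0 ε-transitions.
  a ∪ b ∪ c — 6 ε-transitions
  (a ∪ b ∪ c)* — 10 ε-transitions
  bc(a ∪ b ∪ c)* — 10 ε-transitions
  (bc(a ∪ b ∪ c)*)* — 14 ε-transitions

14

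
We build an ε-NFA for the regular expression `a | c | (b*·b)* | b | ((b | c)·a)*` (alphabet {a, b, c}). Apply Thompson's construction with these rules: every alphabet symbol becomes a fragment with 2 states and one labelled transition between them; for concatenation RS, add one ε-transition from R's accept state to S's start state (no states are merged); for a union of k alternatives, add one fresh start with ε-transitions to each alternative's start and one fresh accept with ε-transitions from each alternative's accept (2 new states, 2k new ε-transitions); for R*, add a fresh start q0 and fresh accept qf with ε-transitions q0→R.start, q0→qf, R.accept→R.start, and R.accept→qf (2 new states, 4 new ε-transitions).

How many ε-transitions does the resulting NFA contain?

28

Per subexpression:
Each of the 8 symbol leaves contributes 0 ε-transitions.
  b* — 4 ε-transitions
  b*·b — 5 ε-transitions
  (b*·b)* — 9 ε-transitions
  b | c — 4 ε-transitions
  (b | c)·a — 5 ε-transitions
  ((b | c)·a)* — 9 ε-transitions
  a | c | (b*·b)* | b | ((b | c)·a)* — 28 ε-transitions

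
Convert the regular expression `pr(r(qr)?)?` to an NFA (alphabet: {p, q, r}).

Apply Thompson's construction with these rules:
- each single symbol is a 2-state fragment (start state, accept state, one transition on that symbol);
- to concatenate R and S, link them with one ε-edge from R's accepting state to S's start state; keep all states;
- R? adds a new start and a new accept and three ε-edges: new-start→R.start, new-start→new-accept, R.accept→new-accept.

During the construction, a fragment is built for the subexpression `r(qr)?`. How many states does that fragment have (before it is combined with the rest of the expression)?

Fragment for `r(qr)?`:
Each of the 3 symbol leaves contributes a 2-state fragment.
  qr — 4 states
  (qr)? — 6 states
  r(qr)? — 8 states

8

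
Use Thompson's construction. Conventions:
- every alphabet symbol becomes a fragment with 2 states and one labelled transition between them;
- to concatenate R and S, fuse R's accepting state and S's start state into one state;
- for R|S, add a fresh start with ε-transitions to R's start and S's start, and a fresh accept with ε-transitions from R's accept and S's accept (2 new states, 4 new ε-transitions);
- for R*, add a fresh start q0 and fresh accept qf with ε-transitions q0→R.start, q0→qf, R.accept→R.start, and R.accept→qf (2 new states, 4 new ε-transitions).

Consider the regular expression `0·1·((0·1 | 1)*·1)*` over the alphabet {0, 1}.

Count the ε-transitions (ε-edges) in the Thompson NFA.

Recursing over subexpressions:
Each of the 6 symbol leaves contributes 0 ε-transitions.
  0·1 → 0 ε-transitions
  0·1 | 1 → 4 ε-transitions
  (0·1 | 1)* → 8 ε-transitions
  (0·1 | 1)*·1 → 8 ε-transitions
  ((0·1 | 1)*·1)* → 12 ε-transitions
  0·1·((0·1 | 1)*·1)* → 12 ε-transitions

12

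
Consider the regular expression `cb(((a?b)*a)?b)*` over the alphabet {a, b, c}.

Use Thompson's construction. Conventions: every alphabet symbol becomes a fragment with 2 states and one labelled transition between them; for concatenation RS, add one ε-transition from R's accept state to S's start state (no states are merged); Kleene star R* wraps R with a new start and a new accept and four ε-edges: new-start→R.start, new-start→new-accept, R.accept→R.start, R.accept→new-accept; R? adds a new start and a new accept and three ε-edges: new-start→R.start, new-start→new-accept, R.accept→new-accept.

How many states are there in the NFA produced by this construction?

Per subexpression:
Each of the 6 symbol leaves contributes a 2-state fragment.
  a? → 4 states
  a?b → 6 states
  (a?b)* → 8 states
  (a?b)*a → 10 states
  ((a?b)*a)? → 12 states
  ((a?b)*a)?b → 14 states
  (((a?b)*a)?b)* → 16 states
  cb(((a?b)*a)?b)* → 20 states

20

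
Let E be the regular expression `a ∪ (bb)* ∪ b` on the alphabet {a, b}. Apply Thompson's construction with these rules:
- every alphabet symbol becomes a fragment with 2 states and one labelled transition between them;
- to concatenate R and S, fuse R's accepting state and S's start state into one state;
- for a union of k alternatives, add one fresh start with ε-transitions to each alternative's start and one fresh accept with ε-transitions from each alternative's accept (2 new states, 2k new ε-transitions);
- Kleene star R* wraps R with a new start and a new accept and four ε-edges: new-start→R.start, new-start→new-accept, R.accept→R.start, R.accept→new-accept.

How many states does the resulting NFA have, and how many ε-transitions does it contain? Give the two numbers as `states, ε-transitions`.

Building bottom-up:
Each of the 4 symbol leaves contributes 2 states and 0 ε-transitions.
  bb → 3 states, 0 ε-transitions
  (bb)* → 5 states, 4 ε-transitions
  a ∪ (bb)* ∪ b → 11 states, 10 ε-transitions

11, 10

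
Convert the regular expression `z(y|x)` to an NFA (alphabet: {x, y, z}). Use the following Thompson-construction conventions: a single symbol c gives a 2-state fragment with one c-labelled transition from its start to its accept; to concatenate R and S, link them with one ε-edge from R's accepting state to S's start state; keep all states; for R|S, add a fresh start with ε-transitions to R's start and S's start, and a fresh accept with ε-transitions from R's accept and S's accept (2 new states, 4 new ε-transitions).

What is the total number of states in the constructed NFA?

Per subexpression:
Each of the 3 symbol leaves contributes a 2-state fragment.
  y|x — 6 states
  z(y|x) — 8 states

8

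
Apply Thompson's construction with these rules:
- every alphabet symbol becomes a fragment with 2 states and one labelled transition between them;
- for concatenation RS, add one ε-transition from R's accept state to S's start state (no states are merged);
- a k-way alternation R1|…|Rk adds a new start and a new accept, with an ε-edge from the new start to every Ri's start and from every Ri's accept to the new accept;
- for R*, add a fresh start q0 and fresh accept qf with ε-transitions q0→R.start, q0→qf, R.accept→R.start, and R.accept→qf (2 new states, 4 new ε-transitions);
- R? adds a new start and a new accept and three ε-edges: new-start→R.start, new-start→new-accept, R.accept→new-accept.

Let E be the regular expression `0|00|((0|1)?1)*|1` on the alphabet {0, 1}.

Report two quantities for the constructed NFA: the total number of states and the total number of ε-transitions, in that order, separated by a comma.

22, 21

Per subexpression:
Each of the 7 symbol leaves contributes 2 states and 0 ε-transitions.
  00 → 4 states, 1 ε-transition
  0|1 → 6 states, 4 ε-transitions
  (0|1)? → 8 states, 7 ε-transitions
  (0|1)?1 → 10 states, 8 ε-transitions
  ((0|1)?1)* → 12 states, 12 ε-transitions
  0|00|((0|1)?1)*|1 → 22 states, 21 ε-transitions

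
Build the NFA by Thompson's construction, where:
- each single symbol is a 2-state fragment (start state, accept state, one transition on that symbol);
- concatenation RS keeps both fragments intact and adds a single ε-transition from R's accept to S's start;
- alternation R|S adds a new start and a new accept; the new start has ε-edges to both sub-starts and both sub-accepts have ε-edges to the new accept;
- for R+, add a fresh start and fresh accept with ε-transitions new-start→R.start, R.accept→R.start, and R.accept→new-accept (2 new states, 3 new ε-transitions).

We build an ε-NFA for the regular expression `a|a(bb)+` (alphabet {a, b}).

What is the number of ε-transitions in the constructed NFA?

9

Recursing over subexpressions:
Each of the 4 symbol leaves contributes 0 ε-transitions.
  bb → 1 ε-transition
  (bb)+ → 4 ε-transitions
  a(bb)+ → 5 ε-transitions
  a|a(bb)+ → 9 ε-transitions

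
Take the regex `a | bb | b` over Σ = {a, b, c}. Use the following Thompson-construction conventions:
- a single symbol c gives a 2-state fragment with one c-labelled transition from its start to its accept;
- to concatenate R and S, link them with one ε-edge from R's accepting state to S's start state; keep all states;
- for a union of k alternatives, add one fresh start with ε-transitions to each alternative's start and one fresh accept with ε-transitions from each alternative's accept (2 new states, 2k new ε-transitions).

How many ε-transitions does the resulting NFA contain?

7

Bottom-up over the parse tree:
Each of the 4 symbol leaves contributes 0 ε-transitions.
  bb = 1 ε-transition
  a | bb | b = 7 ε-transitions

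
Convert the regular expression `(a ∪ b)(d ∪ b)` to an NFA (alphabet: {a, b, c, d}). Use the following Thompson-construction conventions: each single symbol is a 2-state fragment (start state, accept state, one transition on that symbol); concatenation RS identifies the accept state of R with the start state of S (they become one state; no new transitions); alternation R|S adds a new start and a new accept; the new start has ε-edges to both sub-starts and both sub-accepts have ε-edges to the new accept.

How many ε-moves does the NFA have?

By structural recursion:
Each of the 4 symbol leaves contributes 0 ε-transitions.
  a ∪ b = 4 ε-transitions
  d ∪ b = 4 ε-transitions
  (a ∪ b)(d ∪ b) = 8 ε-transitions

8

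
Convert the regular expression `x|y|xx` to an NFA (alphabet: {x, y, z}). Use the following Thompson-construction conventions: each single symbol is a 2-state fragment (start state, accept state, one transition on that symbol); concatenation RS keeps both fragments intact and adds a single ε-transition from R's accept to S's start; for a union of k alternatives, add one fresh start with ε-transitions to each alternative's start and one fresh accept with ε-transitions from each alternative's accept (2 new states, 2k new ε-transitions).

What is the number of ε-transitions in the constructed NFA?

7

Bottom-up over the parse tree:
Each of the 4 symbol leaves contributes 0 ε-transitions.
  xx = 1 ε-transition
  x|y|xx = 7 ε-transitions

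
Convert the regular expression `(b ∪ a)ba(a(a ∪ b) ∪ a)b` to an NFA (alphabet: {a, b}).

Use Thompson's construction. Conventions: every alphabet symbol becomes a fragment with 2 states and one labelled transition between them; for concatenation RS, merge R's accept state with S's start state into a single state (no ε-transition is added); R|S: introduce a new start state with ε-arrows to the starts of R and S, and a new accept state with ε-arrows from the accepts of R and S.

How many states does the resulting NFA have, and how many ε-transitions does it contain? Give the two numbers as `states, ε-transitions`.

19, 12

Bottom-up over the parse tree:
Each of the 9 symbol leaves contributes 2 states and 0 ε-transitions.
  b ∪ a → 6 states, 4 ε-transitions
  a ∪ b → 6 states, 4 ε-transitions
  a(a ∪ b) → 7 states, 4 ε-transitions
  a(a ∪ b) ∪ a → 11 states, 8 ε-transitions
  (b ∪ a)ba(a(a ∪ b) ∪ a)b → 19 states, 12 ε-transitions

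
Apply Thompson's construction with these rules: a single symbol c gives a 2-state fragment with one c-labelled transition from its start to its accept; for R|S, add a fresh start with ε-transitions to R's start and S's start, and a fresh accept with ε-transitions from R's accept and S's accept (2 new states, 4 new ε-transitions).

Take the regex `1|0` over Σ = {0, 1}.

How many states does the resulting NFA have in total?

6

Bottom-up over the parse tree:
Each of the 2 symbol leaves contributes a 2-state fragment.
  1|0 = 6 states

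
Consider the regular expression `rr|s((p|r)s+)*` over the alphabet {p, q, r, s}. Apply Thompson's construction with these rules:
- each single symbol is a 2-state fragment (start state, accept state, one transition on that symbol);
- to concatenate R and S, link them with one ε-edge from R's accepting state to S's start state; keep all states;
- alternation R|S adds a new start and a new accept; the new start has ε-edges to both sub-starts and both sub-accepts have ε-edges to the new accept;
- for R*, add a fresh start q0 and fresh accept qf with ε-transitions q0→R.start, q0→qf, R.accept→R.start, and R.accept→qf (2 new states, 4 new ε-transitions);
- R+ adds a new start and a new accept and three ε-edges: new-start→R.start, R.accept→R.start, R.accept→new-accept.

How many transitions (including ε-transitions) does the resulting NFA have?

24

Bottom-up over the parse tree:
Each of the 6 symbol leaves contributes 1 transition (1 symbol, 0 ε).
  rr = 3 transitions (2 symbol, 1 ε)
  p|r = 6 transitions (2 symbol, 4 ε)
  s+ = 4 transitions (1 symbol, 3 ε)
  (p|r)s+ = 11 transitions (3 symbol, 8 ε)
  ((p|r)s+)* = 15 transitions (3 symbol, 12 ε)
  s((p|r)s+)* = 17 transitions (4 symbol, 13 ε)
  rr|s((p|r)s+)* = 24 transitions (6 symbol, 18 ε)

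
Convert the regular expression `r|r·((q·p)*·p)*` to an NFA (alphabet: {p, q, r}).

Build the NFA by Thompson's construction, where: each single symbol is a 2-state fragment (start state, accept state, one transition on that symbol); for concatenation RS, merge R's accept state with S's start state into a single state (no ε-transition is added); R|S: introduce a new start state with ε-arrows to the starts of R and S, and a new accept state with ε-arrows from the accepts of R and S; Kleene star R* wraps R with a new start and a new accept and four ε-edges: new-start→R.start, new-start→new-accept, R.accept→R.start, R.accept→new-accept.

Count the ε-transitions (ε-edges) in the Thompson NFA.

Building bottom-up:
Each of the 5 symbol leaves contributes 0 ε-transitions.
  q·p = 0 ε-transitions
  (q·p)* = 4 ε-transitions
  (q·p)*·p = 4 ε-transitions
  ((q·p)*·p)* = 8 ε-transitions
  r·((q·p)*·p)* = 8 ε-transitions
  r|r·((q·p)*·p)* = 12 ε-transitions

12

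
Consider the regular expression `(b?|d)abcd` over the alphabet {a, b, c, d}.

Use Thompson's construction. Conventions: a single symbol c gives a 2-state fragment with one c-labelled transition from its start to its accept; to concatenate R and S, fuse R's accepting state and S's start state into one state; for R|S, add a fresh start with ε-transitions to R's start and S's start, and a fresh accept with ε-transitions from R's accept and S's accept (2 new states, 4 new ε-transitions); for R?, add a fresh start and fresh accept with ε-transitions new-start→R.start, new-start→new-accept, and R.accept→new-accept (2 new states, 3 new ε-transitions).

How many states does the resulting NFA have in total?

12

Bottom-up over the parse tree:
Each of the 6 symbol leaves contributes a 2-state fragment.
  b? = 4 states
  b?|d = 8 states
  (b?|d)abcd = 12 states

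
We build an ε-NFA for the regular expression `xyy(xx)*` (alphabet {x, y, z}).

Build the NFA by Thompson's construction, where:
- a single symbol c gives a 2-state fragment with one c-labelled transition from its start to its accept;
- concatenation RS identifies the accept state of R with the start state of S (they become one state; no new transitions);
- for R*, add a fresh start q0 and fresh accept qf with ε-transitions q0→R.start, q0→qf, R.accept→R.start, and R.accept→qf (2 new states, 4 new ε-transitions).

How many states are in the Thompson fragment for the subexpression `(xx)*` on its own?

Fragment for `(xx)*`:
Each of the 2 symbol leaves contributes a 2-state fragment.
  xx = 3 states
  (xx)* = 5 states

5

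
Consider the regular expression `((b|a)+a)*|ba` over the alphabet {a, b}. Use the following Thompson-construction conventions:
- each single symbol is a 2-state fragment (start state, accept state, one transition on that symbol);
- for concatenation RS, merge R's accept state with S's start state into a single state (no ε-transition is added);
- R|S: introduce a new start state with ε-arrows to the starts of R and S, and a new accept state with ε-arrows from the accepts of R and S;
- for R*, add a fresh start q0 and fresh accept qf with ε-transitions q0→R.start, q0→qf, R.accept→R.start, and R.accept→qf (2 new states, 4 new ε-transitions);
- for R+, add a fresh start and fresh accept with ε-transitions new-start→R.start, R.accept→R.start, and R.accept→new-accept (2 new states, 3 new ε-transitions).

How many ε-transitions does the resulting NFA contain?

15

Building bottom-up:
Each of the 5 symbol leaves contributes 0 ε-transitions.
  b|a → 4 ε-transitions
  (b|a)+ → 7 ε-transitions
  (b|a)+a → 7 ε-transitions
  ((b|a)+a)* → 11 ε-transitions
  ba → 0 ε-transitions
  ((b|a)+a)*|ba → 15 ε-transitions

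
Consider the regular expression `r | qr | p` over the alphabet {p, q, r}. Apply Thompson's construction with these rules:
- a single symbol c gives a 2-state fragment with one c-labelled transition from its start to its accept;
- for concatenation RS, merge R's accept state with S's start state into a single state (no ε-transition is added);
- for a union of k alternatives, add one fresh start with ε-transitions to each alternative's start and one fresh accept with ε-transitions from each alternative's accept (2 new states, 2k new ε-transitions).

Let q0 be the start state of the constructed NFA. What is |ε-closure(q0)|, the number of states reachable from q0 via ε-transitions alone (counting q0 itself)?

4

Compute the ε-closure size of each fragment's start state recursively; a symbol fragment's start has no outgoing ε-edge, so its closure is just itself (size 1).
  qr — |ε-closure| equals the left operand's closure size = 1 (its accept is not ε-reachable, so the closure stops there)
  r | qr | p — new start ε-reaches every alternative's start; none of them accept ε, so the new accept is not reached: |ε-closure| = 1 + 1 + 1 + 1 = 4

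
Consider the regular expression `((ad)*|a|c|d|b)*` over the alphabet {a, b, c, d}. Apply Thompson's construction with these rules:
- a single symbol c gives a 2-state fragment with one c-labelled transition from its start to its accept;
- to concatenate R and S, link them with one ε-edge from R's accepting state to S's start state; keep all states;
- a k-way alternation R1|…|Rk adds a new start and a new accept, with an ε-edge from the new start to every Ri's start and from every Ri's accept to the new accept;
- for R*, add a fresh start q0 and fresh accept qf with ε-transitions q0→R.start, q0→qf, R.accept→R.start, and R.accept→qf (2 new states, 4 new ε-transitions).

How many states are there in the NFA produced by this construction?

18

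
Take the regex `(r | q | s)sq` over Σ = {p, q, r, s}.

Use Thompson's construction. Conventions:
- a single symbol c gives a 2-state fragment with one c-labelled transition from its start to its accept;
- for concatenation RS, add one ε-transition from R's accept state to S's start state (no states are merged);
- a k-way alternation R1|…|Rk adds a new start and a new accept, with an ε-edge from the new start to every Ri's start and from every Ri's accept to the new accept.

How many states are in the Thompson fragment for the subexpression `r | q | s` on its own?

Fragment for `r | q | s`:
Each of the 3 symbol leaves contributes a 2-state fragment.
  r | q | s = 8 states

8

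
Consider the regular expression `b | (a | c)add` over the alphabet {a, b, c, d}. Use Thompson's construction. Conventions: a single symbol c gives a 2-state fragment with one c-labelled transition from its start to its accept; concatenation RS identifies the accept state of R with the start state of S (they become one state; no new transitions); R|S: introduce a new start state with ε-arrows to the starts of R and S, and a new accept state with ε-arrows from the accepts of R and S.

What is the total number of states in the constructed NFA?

Recursing over subexpressions:
Each of the 6 symbol leaves contributes a 2-state fragment.
  a | c — 6 states
  (a | c)add — 9 states
  b | (a | c)add — 13 states

13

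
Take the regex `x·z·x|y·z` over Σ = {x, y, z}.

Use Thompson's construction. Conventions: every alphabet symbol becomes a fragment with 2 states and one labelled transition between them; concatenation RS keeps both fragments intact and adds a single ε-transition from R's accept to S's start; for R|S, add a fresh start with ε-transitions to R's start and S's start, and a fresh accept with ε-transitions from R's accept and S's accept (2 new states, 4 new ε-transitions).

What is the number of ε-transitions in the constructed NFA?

7

By structural recursion:
Each of the 5 symbol leaves contributes 0 ε-transitions.
  x·z·x : 2 ε-transitions
  y·z : 1 ε-transition
  x·z·x|y·z : 7 ε-transitions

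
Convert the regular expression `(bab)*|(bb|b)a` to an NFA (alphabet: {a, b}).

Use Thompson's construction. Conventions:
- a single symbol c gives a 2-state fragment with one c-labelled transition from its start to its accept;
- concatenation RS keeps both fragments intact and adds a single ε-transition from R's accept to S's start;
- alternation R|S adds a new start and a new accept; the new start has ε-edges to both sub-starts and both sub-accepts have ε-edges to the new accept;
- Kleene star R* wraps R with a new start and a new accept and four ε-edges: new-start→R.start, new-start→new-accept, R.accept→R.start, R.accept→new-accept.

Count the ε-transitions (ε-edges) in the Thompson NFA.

Bottom-up over the parse tree:
Each of the 7 symbol leaves contributes 0 ε-transitions.
  bab — 2 ε-transitions
  (bab)* — 6 ε-transitions
  bb — 1 ε-transition
  bb|b — 5 ε-transitions
  (bb|b)a — 6 ε-transitions
  (bab)*|(bb|b)a — 16 ε-transitions

16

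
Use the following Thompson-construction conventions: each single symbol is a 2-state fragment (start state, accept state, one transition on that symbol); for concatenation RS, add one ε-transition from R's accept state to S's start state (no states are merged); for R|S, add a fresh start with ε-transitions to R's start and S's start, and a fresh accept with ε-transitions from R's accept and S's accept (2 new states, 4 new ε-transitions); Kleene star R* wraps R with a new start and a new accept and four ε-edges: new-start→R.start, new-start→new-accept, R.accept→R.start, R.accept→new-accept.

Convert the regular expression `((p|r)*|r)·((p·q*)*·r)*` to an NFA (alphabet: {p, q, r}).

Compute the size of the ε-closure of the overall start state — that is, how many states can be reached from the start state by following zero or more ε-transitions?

14

Work bottom-up. For each fragment F, track |ε-closure(F.start)| and whether F's accept lies in that closure (i.e. whether F accepts ε). A single-symbol fragment has closure size 1 and does not accept ε.
  p|r : C = 1 + 1 + 1 = 3 (the new accept is not ε-reachable since no branch accepts ε)
  (p|r)* : C = 1 (new start) + 3 (body) + 1 (new accept) = 5
  (p|r)*|r : C = 1 (new start) + (5 + 1) + 1 (new accept, since some branch ε-reaches its own accept) = 8
  q* : new start has ε-edges to the inner start and to the new accept, so C = 2 + 1 = 3
  p·q* : same as the first factor's closure: C = 1
  (p·q*)* : C = 1 (new start) + 1 (body) + 1 (new accept) = 3
  (p·q*)*·r : C = 3 + 1 = 4 (closure spills across the concat boundary because the left factor accepts ε)
  ((p·q*)*·r)* : new start has ε-edges to the inner start and to the new accept, so C = 2 + 4 = 6
  ((p|r)*|r)·((p·q*)*·r)* : C = 8 + 6 = 14 (closure spills across the concat boundary because the left factor accepts ε)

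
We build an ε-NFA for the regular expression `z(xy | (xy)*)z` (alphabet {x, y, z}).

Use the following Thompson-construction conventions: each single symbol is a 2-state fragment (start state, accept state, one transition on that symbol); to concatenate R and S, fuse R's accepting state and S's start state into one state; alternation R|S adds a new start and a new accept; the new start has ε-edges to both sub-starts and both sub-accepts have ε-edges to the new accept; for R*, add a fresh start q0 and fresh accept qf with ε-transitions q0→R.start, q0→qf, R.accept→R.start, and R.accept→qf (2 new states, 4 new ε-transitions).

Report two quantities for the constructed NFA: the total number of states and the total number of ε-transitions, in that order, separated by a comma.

12, 8

Building bottom-up:
Each of the 6 symbol leaves contributes 2 states and 0 ε-transitions.
  xy → 3 states, 0 ε-transitions
  xy → 3 states, 0 ε-transitions
  (xy)* → 5 states, 4 ε-transitions
  xy | (xy)* → 10 states, 8 ε-transitions
  z(xy | (xy)*)z → 12 states, 8 ε-transitions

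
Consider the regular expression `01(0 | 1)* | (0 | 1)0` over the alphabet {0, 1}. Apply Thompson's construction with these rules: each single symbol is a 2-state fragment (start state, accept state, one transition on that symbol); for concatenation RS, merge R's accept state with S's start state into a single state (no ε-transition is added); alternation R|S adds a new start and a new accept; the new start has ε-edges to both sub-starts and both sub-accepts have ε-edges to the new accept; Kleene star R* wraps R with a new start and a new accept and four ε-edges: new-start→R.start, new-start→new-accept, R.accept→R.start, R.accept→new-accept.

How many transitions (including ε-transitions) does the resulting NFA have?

23

Per subexpression:
Each of the 7 symbol leaves contributes 1 transition (1 symbol, 0 ε).
  0 | 1 — 6 transitions (2 symbol, 4 ε)
  (0 | 1)* — 10 transitions (2 symbol, 8 ε)
  01(0 | 1)* — 12 transitions (4 symbol, 8 ε)
  0 | 1 — 6 transitions (2 symbol, 4 ε)
  (0 | 1)0 — 7 transitions (3 symbol, 4 ε)
  01(0 | 1)* | (0 | 1)0 — 23 transitions (7 symbol, 16 ε)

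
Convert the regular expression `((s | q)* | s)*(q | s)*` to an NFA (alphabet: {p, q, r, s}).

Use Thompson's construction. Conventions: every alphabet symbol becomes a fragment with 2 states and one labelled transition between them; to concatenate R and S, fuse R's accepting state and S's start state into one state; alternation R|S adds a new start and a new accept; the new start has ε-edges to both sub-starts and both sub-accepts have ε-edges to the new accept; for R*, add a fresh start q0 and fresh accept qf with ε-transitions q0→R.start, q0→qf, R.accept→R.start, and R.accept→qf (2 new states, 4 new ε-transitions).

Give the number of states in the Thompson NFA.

Per subexpression:
Each of the 5 symbol leaves contributes a 2-state fragment.
  s | q : 6 states
  (s | q)* : 8 states
  (s | q)* | s : 12 states
  ((s | q)* | s)* : 14 states
  q | s : 6 states
  (q | s)* : 8 states
  ((s | q)* | s)*(q | s)* : 21 states

21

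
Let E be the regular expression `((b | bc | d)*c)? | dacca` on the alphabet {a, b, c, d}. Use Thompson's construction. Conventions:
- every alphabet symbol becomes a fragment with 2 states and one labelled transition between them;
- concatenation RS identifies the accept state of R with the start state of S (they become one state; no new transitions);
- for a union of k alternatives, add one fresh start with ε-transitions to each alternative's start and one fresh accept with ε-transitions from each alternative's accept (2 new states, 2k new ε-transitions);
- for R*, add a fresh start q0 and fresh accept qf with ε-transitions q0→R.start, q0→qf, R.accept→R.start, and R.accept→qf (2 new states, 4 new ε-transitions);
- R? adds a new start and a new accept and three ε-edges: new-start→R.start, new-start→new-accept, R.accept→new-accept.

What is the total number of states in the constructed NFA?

By structural recursion:
Each of the 10 symbol leaves contributes a 2-state fragment.
  bc = 3 states
  b | bc | d = 9 states
  (b | bc | d)* = 11 states
  (b | bc | d)*c = 12 states
  ((b | bc | d)*c)? = 14 states
  dacca = 6 states
  ((b | bc | d)*c)? | dacca = 22 states

22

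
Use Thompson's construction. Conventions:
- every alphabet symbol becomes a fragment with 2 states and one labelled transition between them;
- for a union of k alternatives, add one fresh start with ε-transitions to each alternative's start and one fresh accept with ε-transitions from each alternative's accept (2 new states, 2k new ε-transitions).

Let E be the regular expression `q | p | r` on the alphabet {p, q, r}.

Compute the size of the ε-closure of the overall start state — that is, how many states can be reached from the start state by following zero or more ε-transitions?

Let C(F) = |ε-closure(F.start)| within fragment F, and note whether F accepts ε. Symbol fragments have C = 1 and do not accept ε. Then:
  q | p | r → new start ε-reaches every alternative's start; none of them accept ε, so the new accept is not reached: C = 1 + 1 + 1 + 1 = 4

4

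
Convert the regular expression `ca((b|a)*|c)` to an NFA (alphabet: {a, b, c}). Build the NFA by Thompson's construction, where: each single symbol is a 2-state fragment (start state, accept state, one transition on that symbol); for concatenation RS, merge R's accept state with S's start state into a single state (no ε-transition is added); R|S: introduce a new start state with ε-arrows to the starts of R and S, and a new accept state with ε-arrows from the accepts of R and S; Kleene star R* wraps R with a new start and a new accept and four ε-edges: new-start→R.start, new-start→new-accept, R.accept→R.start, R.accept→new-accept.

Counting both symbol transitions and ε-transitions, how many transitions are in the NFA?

17

Bottom-up over the parse tree:
Each of the 5 symbol leaves contributes 1 transition (1 symbol, 0 ε).
  b|a : 6 transitions (2 symbol, 4 ε)
  (b|a)* : 10 transitions (2 symbol, 8 ε)
  (b|a)*|c : 15 transitions (3 symbol, 12 ε)
  ca((b|a)*|c) : 17 transitions (5 symbol, 12 ε)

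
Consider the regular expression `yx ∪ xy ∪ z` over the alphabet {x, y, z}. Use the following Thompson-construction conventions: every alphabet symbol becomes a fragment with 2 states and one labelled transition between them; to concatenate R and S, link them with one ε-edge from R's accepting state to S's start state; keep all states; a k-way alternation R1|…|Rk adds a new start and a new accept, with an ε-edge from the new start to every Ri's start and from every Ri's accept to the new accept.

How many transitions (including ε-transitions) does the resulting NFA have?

Building bottom-up:
Each of the 5 symbol leaves contributes 1 transition (1 symbol, 0 ε).
  yx → 3 transitions (2 symbol, 1 ε)
  xy → 3 transitions (2 symbol, 1 ε)
  yx ∪ xy ∪ z → 13 transitions (5 symbol, 8 ε)

13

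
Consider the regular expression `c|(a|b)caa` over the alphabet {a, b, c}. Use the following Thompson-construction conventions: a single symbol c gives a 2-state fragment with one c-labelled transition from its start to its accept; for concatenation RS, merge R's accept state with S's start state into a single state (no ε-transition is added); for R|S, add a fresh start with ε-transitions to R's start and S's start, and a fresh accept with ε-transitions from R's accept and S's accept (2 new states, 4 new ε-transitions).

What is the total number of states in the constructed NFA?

By structural recursion:
Each of the 6 symbol leaves contributes a 2-state fragment.
  a|b → 6 states
  (a|b)caa → 9 states
  c|(a|b)caa → 13 states

13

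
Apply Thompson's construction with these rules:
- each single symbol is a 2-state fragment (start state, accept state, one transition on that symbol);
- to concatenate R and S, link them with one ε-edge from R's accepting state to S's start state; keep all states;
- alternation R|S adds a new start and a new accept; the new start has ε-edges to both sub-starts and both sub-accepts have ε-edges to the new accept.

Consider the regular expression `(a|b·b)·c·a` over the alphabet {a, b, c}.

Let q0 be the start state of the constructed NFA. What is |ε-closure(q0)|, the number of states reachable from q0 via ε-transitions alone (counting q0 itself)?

3

Work bottom-up. For each fragment F, track |ε-closure(F.start)| and whether F's accept lies in that closure (i.e. whether F accepts ε). A single-symbol fragment has closure size 1 and does not accept ε.
  b·b : C equals the left operand's closure size = 1 (its accept is not ε-reachable, so the closure stops there)
  a|b·b : C = 1 + 1 + 1 = 3 (the new accept is not ε-reachable since no branch accepts ε)
  (a|b·b)·c·a : same as the first factor's closure: C = 3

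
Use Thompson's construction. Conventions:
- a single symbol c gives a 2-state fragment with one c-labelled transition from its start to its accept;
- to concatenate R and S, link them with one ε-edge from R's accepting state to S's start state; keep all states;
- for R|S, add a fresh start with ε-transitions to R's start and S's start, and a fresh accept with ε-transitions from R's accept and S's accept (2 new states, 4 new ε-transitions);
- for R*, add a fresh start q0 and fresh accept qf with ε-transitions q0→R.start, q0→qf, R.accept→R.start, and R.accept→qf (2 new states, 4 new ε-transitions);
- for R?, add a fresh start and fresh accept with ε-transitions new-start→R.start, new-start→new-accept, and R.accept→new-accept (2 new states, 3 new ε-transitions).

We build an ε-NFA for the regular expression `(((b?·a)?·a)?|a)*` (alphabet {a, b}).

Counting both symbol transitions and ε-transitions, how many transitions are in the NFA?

Bottom-up over the parse tree:
Each of the 4 symbol leaves contributes 1 transition (1 symbol, 0 ε).
  b? → 4 transitions (1 symbol, 3 ε)
  b?·a → 6 transitions (2 symbol, 4 ε)
  (b?·a)? → 9 transitions (2 symbol, 7 ε)
  (b?·a)?·a → 11 transitions (3 symbol, 8 ε)
  ((b?·a)?·a)? → 14 transitions (3 symbol, 11 ε)
  ((b?·a)?·a)?|a → 19 transitions (4 symbol, 15 ε)
  (((b?·a)?·a)?|a)* → 23 transitions (4 symbol, 19 ε)

23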